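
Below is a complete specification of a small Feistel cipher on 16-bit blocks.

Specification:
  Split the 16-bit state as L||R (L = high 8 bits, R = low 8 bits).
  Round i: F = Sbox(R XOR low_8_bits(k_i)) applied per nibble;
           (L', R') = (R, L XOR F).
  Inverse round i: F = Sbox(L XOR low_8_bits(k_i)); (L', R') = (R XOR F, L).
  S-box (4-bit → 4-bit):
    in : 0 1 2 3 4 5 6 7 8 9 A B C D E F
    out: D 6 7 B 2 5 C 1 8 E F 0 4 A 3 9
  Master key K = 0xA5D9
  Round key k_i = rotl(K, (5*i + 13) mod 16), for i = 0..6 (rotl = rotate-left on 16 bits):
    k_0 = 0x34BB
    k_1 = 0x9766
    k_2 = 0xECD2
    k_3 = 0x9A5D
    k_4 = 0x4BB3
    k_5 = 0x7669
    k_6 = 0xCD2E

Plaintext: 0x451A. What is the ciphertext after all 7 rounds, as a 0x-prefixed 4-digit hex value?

s_0 = plaintext = 0x451A
s_1 = Round(s_0, k_0) = 0x1AB3
s_2 = Round(s_1, k_1) = 0xB3BF
s_3 = Round(s_2, k_2) = 0xBF79
s_4 = Round(s_3, k_3) = 0x79CD
s_5 = Round(s_4, k_4) = 0xCD6A
s_6 = Round(s_5, k_5) = 0x6A16
s_7 = Round(s_6, k_6) = 0x16D2

0x16D2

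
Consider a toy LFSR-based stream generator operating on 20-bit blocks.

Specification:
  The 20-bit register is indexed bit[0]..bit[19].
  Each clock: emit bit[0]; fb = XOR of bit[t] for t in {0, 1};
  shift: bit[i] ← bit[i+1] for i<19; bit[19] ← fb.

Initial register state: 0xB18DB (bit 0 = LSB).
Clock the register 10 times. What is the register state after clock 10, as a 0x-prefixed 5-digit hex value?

reg_0 = 0xB18DB
clock 1: out=1, reg = 0x58C6D
clock 2: out=1, reg = 0xAC636
clock 3: out=0, reg = 0xD631B
clock 4: out=1, reg = 0x6B18D
clock 5: out=1, reg = 0xB58C6
clock 6: out=0, reg = 0xDAC63
clock 7: out=1, reg = 0x6D631
clock 8: out=1, reg = 0xB6B18
clock 9: out=0, reg = 0x5B58C
clock 10: out=0, reg = 0x2DAC6

0x2DAC6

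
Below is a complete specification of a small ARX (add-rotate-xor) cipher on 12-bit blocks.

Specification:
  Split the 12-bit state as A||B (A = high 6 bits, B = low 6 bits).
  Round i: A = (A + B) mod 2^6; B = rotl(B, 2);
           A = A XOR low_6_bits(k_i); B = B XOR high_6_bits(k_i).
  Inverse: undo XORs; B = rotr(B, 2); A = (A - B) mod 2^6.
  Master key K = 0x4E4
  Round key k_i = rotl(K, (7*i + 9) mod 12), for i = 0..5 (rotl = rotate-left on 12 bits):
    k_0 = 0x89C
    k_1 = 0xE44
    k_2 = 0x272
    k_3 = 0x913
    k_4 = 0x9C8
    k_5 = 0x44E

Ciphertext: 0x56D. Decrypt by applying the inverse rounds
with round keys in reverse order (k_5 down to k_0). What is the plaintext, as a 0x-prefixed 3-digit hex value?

0x8ED

s_0 = ciphertext = 0x56D
s_1 = InvRound(s_0, k_5) = 0x30F
s_2 = InvRound(s_1, k_4) = 0xE8A
s_3 = InvRound(s_2, k_3) = 0xFAB
s_4 = InvRound(s_3, k_2) = 0x928
s_5 = InvRound(s_4, k_1) = 0x314
s_6 = InvRound(s_5, k_0) = 0x8ED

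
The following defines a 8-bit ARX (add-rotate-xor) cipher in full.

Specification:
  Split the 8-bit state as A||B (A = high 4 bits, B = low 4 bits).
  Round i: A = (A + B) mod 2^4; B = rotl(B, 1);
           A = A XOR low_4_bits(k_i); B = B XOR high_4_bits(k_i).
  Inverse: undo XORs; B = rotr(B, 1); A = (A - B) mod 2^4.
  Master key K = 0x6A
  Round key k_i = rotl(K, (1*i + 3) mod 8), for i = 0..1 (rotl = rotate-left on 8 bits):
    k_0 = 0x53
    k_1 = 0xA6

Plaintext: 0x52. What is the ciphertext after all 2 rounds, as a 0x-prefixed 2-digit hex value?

0x38

s_0 = plaintext = 0x52
s_1 = Round(s_0, k_0) = 0x41
s_2 = Round(s_1, k_1) = 0x38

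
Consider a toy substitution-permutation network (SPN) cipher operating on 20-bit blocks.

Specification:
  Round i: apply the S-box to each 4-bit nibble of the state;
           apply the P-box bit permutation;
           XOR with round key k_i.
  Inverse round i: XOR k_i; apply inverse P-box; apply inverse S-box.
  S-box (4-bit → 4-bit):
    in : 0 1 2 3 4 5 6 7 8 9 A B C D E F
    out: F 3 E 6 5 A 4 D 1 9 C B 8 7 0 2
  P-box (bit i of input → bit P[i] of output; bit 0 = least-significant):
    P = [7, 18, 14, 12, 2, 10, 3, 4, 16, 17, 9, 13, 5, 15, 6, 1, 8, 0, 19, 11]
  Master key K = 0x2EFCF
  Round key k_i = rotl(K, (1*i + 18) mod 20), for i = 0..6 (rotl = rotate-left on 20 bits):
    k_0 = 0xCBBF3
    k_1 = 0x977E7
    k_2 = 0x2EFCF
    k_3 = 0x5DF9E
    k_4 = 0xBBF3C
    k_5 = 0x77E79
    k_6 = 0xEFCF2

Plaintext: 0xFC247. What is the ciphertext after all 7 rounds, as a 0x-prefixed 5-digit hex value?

s_0 = plaintext = 0xFC247
s_1 = Round(s_0, k_0) = 0xEC97C
s_2 = Round(s_1, k_1) = 0x847F9
s_3 = Round(s_2, k_2) = 0x3D82F
s_4 = Round(s_3, k_3) = 0x85BE7
s_5 = Round(s_4, k_4) = 0x84EBE
s_6 = Round(s_5, k_5) = 0x77B0D
s_7 = Round(s_6, k_6) = 0x1910C

0x1910C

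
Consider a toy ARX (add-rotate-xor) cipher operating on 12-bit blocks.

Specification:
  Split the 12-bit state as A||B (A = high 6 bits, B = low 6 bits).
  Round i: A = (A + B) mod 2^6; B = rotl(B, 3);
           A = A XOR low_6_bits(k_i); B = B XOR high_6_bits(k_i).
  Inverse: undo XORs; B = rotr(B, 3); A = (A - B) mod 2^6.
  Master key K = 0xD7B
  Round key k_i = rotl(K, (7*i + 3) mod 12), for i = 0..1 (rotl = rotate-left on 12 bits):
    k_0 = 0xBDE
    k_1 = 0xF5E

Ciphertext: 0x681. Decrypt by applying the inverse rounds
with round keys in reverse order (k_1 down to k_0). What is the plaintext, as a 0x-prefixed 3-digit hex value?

0x081

s_0 = ciphertext = 0x681
s_1 = InvRound(s_0, k_1) = 0x767
s_2 = InvRound(s_1, k_0) = 0x081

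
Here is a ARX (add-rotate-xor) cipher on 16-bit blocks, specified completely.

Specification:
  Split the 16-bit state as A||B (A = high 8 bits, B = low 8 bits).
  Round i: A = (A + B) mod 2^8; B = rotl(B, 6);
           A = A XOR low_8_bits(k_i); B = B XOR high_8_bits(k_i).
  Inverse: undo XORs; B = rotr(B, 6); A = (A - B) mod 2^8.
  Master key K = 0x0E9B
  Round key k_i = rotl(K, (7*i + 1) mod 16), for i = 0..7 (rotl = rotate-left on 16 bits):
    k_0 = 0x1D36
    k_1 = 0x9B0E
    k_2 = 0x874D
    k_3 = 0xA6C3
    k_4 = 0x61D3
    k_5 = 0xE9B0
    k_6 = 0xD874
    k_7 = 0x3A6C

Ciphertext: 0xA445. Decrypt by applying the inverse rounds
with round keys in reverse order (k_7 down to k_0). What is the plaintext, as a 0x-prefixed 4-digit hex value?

s_0 = ciphertext = 0xA445
s_1 = InvRound(s_0, k_7) = 0xCBFD
s_2 = InvRound(s_1, k_6) = 0x2B94
s_3 = InvRound(s_2, k_5) = 0xA6F5
s_4 = InvRound(s_3, k_4) = 0x2352
s_5 = InvRound(s_4, k_3) = 0x0DD3
s_6 = InvRound(s_5, k_2) = 0xEF51
s_7 = InvRound(s_6, k_1) = 0xB62B
s_8 = InvRound(s_7, k_0) = 0xA8D8

0xA8D8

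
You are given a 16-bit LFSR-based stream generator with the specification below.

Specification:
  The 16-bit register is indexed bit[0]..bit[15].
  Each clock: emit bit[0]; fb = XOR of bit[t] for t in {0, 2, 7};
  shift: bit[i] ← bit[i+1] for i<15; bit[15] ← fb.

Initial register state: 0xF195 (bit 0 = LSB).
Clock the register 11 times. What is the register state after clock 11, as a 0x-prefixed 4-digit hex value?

0x427E

reg_0 = 0xF195
clock 1: out=1, reg = 0xF8CA
clock 2: out=0, reg = 0xFC65
clock 3: out=1, reg = 0x7E32
clock 4: out=0, reg = 0x3F19
clock 5: out=1, reg = 0x9F8C
clock 6: out=0, reg = 0x4FC6
clock 7: out=0, reg = 0x27E3
clock 8: out=1, reg = 0x13F1
clock 9: out=1, reg = 0x09F8
clock 10: out=0, reg = 0x84FC
clock 11: out=0, reg = 0x427E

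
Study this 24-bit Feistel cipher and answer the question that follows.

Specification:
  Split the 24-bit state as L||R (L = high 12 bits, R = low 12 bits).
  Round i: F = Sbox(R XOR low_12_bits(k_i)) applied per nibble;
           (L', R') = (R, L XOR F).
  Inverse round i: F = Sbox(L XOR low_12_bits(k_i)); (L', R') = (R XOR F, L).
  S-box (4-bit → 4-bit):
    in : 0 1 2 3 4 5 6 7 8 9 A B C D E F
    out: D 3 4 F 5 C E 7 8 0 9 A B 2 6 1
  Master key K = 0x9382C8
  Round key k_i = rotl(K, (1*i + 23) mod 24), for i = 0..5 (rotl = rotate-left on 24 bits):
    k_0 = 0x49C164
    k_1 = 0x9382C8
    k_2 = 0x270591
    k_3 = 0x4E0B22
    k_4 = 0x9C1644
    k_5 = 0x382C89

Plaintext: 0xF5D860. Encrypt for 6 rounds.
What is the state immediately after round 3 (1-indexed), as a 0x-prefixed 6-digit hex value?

s_0 = plaintext = 0xF5D860
s_1 = Round(s_0, k_0) = 0x860F88
s_2 = Round(s_1, k_1) = 0xF88A3D
s_3 = Round(s_2, k_2) = 0xA3DE13
s_4 = Round(s_3, k_3) = 0xE136CE
s_5 = Round(s_4, k_4) = 0x6CE39A
s_6 = Round(s_5, k_5) = 0x39A7F1

0xA3DE13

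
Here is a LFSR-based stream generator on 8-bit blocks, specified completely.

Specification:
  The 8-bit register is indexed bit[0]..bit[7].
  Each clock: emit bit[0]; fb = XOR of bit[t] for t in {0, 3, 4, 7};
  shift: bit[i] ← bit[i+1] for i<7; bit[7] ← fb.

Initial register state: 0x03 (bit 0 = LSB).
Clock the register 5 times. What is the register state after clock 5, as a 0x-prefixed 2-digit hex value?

0x88

reg_0 = 0x03
clock 1: out=1, reg = 0x81
clock 2: out=1, reg = 0x40
clock 3: out=0, reg = 0x20
clock 4: out=0, reg = 0x10
clock 5: out=0, reg = 0x88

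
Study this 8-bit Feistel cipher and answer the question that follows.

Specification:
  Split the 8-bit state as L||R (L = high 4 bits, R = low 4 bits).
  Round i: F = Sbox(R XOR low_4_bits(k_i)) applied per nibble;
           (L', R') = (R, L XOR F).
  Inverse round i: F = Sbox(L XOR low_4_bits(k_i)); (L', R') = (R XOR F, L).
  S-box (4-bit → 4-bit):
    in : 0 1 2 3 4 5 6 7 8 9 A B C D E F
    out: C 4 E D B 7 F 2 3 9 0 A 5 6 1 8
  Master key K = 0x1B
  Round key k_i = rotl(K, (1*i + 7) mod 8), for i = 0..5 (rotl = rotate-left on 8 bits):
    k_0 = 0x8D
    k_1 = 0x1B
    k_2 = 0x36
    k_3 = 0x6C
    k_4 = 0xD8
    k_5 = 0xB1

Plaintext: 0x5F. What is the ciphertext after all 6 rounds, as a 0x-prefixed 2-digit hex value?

0xE7

s_0 = plaintext = 0x5F
s_1 = Round(s_0, k_0) = 0xFB
s_2 = Round(s_1, k_1) = 0xB3
s_3 = Round(s_2, k_2) = 0x3C
s_4 = Round(s_3, k_3) = 0xCF
s_5 = Round(s_4, k_4) = 0xFE
s_6 = Round(s_5, k_5) = 0xE7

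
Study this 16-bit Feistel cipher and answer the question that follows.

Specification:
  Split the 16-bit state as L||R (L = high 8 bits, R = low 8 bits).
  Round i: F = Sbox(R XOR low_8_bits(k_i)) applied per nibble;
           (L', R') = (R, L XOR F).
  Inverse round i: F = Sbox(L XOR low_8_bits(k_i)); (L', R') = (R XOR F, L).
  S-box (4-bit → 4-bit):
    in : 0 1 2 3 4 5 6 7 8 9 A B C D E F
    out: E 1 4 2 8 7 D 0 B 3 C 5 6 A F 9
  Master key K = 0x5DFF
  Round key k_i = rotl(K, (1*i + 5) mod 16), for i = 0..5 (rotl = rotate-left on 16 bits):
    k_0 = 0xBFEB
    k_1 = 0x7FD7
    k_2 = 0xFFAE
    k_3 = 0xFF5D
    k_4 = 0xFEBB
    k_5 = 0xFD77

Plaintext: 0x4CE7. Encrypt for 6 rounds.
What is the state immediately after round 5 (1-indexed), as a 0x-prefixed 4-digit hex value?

0xEA59

s_0 = plaintext = 0x4CE7
s_1 = Round(s_0, k_0) = 0xE7AA
s_2 = Round(s_1, k_1) = 0xAAED
s_3 = Round(s_2, k_2) = 0xED28
s_4 = Round(s_3, k_3) = 0x28EA
s_5 = Round(s_4, k_4) = 0xEA59
s_6 = Round(s_5, k_5) = 0x59A5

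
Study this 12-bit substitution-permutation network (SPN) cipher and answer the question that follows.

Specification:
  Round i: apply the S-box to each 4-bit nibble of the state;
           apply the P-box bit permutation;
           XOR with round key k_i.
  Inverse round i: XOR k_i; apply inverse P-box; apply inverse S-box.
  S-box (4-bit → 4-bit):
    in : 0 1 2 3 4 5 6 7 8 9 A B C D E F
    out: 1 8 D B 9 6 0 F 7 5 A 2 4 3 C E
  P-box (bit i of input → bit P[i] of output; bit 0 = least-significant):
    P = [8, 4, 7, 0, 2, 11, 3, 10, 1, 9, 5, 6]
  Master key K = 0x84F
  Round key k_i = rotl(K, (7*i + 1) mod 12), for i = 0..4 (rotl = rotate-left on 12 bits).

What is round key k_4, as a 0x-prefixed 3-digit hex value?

0x9F0

K = 0x84F
k_0 = rotl(K, (7*0+1) mod 12) = rotl(K, 1) = 0x09F
k_1 = rotl(K, (7*1+1) mod 12) = rotl(K, 8) = 0xF84
k_2 = rotl(K, (7*2+1) mod 12) = rotl(K, 3) = 0x27C
k_3 = rotl(K, (7*3+1) mod 12) = rotl(K, 10) = 0xE13
k_4 = rotl(K, (7*4+1) mod 12) = rotl(K, 5) = 0x9F0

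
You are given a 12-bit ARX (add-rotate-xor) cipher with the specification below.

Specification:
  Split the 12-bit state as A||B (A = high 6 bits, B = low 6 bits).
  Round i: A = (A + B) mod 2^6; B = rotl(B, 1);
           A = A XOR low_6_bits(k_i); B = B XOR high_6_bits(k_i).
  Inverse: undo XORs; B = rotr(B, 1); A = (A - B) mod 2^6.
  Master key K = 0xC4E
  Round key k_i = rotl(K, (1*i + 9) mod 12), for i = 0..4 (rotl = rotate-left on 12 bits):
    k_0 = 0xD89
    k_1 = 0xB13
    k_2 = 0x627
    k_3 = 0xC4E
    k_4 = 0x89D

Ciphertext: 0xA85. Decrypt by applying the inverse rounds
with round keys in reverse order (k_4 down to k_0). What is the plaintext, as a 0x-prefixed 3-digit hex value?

0xF5B

s_0 = ciphertext = 0xA85
s_1 = InvRound(s_0, k_4) = 0x133
s_2 = InvRound(s_1, k_3) = 0x241
s_3 = InvRound(s_2, k_2) = 0x0AC
s_4 = InvRound(s_3, k_1) = 0x440
s_5 = InvRound(s_4, k_0) = 0xF5B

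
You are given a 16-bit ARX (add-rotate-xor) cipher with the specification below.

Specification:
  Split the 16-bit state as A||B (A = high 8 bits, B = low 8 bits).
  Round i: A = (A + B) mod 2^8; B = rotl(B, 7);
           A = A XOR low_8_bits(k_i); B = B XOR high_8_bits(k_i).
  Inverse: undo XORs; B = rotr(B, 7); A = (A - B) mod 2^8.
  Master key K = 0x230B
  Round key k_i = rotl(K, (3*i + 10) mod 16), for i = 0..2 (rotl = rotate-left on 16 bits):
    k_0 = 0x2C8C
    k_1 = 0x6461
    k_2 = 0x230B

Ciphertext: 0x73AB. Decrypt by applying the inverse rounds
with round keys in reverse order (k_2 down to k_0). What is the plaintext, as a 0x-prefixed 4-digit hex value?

0x038D

s_0 = ciphertext = 0x73AB
s_1 = InvRound(s_0, k_2) = 0x6711
s_2 = InvRound(s_1, k_1) = 0x1CEA
s_3 = InvRound(s_2, k_0) = 0x038D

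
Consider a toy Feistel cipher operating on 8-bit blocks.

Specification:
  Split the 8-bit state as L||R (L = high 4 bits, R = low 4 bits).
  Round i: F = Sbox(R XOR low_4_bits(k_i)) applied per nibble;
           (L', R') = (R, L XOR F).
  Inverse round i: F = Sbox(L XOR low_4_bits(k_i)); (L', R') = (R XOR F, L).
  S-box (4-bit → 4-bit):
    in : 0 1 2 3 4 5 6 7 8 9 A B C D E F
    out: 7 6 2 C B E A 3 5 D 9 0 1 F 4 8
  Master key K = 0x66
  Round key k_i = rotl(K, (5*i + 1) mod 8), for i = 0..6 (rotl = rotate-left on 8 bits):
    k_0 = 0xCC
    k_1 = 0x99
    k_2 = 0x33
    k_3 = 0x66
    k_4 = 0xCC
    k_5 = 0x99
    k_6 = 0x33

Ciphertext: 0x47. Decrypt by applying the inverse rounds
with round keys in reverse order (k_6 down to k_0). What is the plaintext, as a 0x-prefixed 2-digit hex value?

0x64

s_0 = ciphertext = 0x47
s_1 = InvRound(s_0, k_6) = 0x44
s_2 = InvRound(s_1, k_5) = 0xB4
s_3 = InvRound(s_2, k_4) = 0x7B
s_4 = InvRound(s_3, k_3) = 0xD7
s_5 = InvRound(s_4, k_2) = 0x3D
s_6 = InvRound(s_5, k_1) = 0x43
s_7 = InvRound(s_6, k_0) = 0x64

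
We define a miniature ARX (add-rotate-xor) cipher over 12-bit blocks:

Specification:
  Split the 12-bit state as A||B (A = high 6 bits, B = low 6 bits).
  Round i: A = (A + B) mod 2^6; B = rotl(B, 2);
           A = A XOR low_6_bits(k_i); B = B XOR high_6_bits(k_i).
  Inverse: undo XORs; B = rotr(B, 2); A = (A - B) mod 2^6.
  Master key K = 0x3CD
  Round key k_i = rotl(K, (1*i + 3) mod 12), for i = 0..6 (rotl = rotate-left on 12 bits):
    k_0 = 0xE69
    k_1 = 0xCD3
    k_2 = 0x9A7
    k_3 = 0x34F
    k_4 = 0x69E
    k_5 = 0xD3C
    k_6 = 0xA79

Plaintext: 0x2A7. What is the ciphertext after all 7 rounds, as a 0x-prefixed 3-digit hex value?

0x990

s_0 = plaintext = 0x2A7
s_1 = Round(s_0, k_0) = 0x627
s_2 = Round(s_1, k_1) = 0xB2D
s_3 = Round(s_2, k_2) = 0xF90
s_4 = Round(s_3, k_3) = 0x04C
s_5 = Round(s_4, k_4) = 0x4EA
s_6 = Round(s_5, k_5) = 0x05E
s_7 = Round(s_6, k_6) = 0x990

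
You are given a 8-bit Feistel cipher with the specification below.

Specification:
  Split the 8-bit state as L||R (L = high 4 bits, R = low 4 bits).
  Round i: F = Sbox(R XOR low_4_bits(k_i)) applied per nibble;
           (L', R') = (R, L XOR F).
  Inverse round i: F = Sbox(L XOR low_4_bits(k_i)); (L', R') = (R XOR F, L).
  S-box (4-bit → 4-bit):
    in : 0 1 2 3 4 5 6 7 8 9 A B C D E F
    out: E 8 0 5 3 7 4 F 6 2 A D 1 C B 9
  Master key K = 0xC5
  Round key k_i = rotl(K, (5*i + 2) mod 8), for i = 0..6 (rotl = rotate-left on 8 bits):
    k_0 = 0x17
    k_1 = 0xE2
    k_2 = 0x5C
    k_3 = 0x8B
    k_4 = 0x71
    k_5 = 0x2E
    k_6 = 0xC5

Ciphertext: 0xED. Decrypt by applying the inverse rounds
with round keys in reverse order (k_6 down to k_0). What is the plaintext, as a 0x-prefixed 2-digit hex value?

0xA5

s_0 = ciphertext = 0xED
s_1 = InvRound(s_0, k_6) = 0x0E
s_2 = InvRound(s_1, k_5) = 0x50
s_3 = InvRound(s_2, k_4) = 0x35
s_4 = InvRound(s_3, k_3) = 0x33
s_5 = InvRound(s_4, k_2) = 0xA3
s_6 = InvRound(s_5, k_1) = 0x5A
s_7 = InvRound(s_6, k_0) = 0xA5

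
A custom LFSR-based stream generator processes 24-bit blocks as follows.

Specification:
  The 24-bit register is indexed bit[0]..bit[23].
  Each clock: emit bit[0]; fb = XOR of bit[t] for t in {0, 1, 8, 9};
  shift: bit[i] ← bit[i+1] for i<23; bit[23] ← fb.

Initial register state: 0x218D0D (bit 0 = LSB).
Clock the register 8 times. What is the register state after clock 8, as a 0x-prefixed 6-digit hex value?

reg_0 = 0x218D0D
clock 1: out=1, reg = 0x10C686
clock 2: out=0, reg = 0x086343
clock 3: out=1, reg = 0x0431A1
clock 4: out=1, reg = 0x0218D0
clock 5: out=0, reg = 0x010C68
clock 6: out=0, reg = 0x008634
clock 7: out=0, reg = 0x80431A
clock 8: out=0, reg = 0xC0218D

0xC0218D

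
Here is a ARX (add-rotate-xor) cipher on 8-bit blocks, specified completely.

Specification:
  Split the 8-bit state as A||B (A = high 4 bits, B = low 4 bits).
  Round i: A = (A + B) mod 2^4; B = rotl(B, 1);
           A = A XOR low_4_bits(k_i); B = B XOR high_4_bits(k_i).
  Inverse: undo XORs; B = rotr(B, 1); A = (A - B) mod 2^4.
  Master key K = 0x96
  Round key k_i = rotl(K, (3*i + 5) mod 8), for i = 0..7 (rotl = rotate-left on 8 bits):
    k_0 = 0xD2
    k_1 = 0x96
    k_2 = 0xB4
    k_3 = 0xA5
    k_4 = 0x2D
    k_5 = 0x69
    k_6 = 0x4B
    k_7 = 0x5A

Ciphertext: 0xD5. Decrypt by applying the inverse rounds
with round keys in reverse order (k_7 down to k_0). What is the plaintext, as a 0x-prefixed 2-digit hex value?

s_0 = ciphertext = 0xD5
s_1 = InvRound(s_0, k_7) = 0x70
s_2 = InvRound(s_1, k_6) = 0xA2
s_3 = InvRound(s_2, k_5) = 0x12
s_4 = InvRound(s_3, k_4) = 0xC0
s_5 = InvRound(s_4, k_3) = 0x45
s_6 = InvRound(s_5, k_2) = 0x97
s_7 = InvRound(s_6, k_1) = 0x87
s_8 = InvRound(s_7, k_0) = 0x55

0x55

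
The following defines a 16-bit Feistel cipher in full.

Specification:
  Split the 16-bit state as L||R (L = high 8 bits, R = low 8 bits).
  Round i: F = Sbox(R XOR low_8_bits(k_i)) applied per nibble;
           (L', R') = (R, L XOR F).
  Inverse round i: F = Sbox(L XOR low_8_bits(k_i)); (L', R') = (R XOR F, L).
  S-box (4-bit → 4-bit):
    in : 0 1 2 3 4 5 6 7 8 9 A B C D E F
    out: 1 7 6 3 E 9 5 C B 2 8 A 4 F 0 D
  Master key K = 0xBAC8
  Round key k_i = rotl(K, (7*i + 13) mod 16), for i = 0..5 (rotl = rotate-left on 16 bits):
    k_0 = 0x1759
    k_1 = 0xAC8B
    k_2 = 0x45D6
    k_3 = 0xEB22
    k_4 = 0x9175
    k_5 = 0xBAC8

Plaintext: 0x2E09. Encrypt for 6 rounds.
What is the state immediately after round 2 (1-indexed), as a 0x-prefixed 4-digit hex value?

0xBF37

s_0 = plaintext = 0x2E09
s_1 = Round(s_0, k_0) = 0x09BF
s_2 = Round(s_1, k_1) = 0xBF37
s_3 = Round(s_2, k_2) = 0x37B8
s_4 = Round(s_3, k_3) = 0xB81F
s_5 = Round(s_4, k_4) = 0x1FE0
s_6 = Round(s_5, k_5) = 0xE074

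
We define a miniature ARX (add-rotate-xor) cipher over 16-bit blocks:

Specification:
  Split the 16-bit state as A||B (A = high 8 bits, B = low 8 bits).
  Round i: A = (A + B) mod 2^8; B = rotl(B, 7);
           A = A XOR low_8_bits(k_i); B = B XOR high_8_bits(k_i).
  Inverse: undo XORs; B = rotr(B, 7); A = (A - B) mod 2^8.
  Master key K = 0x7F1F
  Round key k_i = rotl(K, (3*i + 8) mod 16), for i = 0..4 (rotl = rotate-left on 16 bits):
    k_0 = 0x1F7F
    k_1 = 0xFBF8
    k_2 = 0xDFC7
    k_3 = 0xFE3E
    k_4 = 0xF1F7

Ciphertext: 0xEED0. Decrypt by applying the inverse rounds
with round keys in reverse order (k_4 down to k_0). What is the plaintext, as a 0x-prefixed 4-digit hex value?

s_0 = ciphertext = 0xEED0
s_1 = InvRound(s_0, k_4) = 0xD742
s_2 = InvRound(s_1, k_3) = 0x7079
s_3 = InvRound(s_2, k_2) = 0x6A4D
s_4 = InvRound(s_3, k_1) = 0x256D
s_5 = InvRound(s_4, k_0) = 0x76E4

0x76E4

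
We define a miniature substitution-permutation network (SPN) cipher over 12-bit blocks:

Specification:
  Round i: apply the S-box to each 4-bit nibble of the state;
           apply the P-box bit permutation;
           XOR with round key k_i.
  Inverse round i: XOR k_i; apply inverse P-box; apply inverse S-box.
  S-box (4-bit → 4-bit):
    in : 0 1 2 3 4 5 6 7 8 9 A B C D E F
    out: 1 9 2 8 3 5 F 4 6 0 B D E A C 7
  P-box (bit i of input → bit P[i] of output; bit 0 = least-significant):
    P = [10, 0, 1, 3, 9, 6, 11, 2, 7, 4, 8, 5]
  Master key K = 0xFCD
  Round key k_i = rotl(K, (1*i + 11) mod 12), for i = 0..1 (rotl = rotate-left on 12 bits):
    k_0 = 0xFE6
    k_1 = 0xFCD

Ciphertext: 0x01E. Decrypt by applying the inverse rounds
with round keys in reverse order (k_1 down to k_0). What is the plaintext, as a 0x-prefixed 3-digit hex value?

0x29D

s_0 = ciphertext = 0x01E
s_1 = InvRound(s_0, k_1) = 0xFFF
s_2 = InvRound(s_1, k_0) = 0x29D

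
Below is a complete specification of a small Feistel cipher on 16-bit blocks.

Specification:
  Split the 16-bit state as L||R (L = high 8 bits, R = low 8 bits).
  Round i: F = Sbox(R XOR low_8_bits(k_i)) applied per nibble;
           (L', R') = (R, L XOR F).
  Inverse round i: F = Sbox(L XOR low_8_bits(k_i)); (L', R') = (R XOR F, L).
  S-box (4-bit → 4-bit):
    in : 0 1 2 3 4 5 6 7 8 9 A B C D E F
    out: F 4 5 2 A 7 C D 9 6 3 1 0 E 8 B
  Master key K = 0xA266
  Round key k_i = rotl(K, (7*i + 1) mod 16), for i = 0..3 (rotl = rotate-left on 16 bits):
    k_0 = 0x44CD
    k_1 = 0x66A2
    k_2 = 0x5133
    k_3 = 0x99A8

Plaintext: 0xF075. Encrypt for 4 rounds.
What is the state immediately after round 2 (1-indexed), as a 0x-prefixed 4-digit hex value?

s_0 = plaintext = 0xF075
s_1 = Round(s_0, k_0) = 0x75E9
s_2 = Round(s_1, k_1) = 0xE9D4
s_3 = Round(s_2, k_2) = 0xD464
s_4 = Round(s_3, k_3) = 0x64D4

0xE9D4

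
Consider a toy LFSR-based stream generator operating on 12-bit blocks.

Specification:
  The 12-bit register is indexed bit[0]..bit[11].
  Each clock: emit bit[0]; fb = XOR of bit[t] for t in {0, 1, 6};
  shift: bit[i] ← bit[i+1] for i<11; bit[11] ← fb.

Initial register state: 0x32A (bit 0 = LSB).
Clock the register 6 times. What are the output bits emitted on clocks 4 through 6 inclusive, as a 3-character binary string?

reg_0 = 0x32A
clock 1: out=0, reg = 0x995
clock 2: out=1, reg = 0xCCA
clock 3: out=0, reg = 0x665
clock 4: out=1, reg = 0x332
clock 5: out=0, reg = 0x999
clock 6: out=1, reg = 0xCCC

101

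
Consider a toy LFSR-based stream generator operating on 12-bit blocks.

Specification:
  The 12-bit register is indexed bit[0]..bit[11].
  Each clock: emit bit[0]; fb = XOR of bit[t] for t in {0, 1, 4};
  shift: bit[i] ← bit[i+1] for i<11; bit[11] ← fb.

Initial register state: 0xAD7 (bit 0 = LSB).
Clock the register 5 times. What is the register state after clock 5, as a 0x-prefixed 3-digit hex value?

0x8D6

reg_0 = 0xAD7
clock 1: out=1, reg = 0xD6B
clock 2: out=1, reg = 0x6B5
clock 3: out=1, reg = 0x35A
clock 4: out=0, reg = 0x1AD
clock 5: out=1, reg = 0x8D6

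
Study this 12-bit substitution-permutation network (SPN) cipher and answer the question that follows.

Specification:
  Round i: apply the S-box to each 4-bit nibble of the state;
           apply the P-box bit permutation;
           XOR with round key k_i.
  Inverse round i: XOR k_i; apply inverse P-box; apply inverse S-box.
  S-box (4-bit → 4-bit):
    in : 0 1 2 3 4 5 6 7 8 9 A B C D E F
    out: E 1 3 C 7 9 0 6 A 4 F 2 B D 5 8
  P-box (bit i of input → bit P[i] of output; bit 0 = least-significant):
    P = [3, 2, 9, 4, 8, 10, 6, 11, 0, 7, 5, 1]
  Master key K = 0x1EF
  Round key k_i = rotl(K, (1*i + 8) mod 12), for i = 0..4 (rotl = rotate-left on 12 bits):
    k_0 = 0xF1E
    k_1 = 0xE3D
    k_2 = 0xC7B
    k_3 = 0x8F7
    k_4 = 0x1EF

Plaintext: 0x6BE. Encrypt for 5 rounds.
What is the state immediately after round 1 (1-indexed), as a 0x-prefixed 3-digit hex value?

s_0 = plaintext = 0x6BE
s_1 = Round(s_0, k_0) = 0x916
s_2 = Round(s_1, k_1) = 0xF1D
s_3 = Round(s_2, k_2) = 0xF61
s_4 = Round(s_3, k_3) = 0x8FD
s_5 = Round(s_4, k_4) = 0xB75

0x916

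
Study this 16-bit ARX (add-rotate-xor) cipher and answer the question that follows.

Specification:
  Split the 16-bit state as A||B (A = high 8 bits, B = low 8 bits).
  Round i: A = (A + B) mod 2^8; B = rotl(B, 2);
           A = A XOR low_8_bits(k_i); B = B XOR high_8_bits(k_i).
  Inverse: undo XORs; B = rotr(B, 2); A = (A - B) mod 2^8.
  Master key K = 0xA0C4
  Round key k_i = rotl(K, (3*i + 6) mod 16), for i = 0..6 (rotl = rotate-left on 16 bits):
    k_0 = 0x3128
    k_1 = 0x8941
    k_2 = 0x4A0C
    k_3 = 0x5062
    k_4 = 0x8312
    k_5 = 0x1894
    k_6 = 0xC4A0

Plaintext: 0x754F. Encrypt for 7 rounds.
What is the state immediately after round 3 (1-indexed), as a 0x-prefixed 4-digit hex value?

0x7EAC

s_0 = plaintext = 0x754F
s_1 = Round(s_0, k_0) = 0xEC0C
s_2 = Round(s_1, k_1) = 0xB9B9
s_3 = Round(s_2, k_2) = 0x7EAC
s_4 = Round(s_3, k_3) = 0x48E2
s_5 = Round(s_4, k_4) = 0x3808
s_6 = Round(s_5, k_5) = 0xD438
s_7 = Round(s_6, k_6) = 0xAC24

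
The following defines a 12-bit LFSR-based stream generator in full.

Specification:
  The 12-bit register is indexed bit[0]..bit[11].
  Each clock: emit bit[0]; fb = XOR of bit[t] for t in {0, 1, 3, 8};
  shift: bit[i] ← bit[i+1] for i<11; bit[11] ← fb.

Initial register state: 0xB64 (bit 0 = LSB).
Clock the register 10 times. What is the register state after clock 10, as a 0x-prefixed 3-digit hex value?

reg_0 = 0xB64
clock 1: out=0, reg = 0xDB2
clock 2: out=0, reg = 0x6D9
clock 3: out=1, reg = 0x36C
clock 4: out=0, reg = 0x1B6
clock 5: out=0, reg = 0x0DB
clock 6: out=1, reg = 0x86D
clock 7: out=1, reg = 0x436
clock 8: out=0, reg = 0xA1B
clock 9: out=1, reg = 0xD0D
clock 10: out=1, reg = 0xE86

0xE86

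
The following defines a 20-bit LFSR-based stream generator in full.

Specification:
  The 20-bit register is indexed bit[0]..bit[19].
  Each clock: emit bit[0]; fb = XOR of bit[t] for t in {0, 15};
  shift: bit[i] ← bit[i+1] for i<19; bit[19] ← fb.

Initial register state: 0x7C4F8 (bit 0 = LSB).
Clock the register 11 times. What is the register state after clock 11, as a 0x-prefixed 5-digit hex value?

reg_0 = 0x7C4F8
clock 1: out=0, reg = 0xBE27C
clock 2: out=0, reg = 0xDF13E
clock 3: out=0, reg = 0xEF89F
clock 4: out=1, reg = 0x77C4F
clock 5: out=1, reg = 0xBBE27
clock 6: out=1, reg = 0x5DF13
clock 7: out=1, reg = 0x2EF89
clock 8: out=1, reg = 0x177C4
clock 9: out=0, reg = 0x0BBE2
clock 10: out=0, reg = 0x85DF1
clock 11: out=1, reg = 0xC2EF8

0xC2EF8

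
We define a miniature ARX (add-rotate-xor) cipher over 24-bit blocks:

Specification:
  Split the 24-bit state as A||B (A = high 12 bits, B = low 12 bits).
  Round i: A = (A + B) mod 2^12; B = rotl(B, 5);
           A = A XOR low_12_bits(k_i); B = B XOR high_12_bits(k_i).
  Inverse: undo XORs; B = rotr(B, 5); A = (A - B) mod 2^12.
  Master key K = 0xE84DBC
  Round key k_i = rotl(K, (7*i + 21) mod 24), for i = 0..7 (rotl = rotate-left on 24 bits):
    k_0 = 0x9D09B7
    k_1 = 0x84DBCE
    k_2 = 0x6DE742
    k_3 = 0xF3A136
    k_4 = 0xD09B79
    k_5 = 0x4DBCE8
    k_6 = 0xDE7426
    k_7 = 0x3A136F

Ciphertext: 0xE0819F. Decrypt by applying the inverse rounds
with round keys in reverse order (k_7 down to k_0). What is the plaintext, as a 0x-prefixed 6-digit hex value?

s_0 = ciphertext = 0xE0819F
s_1 = InvRound(s_0, k_7) = 0xE56F11
s_2 = InvRound(s_1, k_6) = 0xF59B17
s_3 = InvRound(s_2, k_5) = 0xD3367E
s_4 = InvRound(s_3, k_4) = 0xA6FBDB
s_5 = InvRound(s_4, k_3) = 0xAB20A7
s_6 = InvRound(s_5, k_2) = 0x13DCB3
s_7 = InvRound(s_6, k_1) = 0xBCCF27
s_8 = InvRound(s_7, k_0) = 0x6C4BB7

0x6C4BB7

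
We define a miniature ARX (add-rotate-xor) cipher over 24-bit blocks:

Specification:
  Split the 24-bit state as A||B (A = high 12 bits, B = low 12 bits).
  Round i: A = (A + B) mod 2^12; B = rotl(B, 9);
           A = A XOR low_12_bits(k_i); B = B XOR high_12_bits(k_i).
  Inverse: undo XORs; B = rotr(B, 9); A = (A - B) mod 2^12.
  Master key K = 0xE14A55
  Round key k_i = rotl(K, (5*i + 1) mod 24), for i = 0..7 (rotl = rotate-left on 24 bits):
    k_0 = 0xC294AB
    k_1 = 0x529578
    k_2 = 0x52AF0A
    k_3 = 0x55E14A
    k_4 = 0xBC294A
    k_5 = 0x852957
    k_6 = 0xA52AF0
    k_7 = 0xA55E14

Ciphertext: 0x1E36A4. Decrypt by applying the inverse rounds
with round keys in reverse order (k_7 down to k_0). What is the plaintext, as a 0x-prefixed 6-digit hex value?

0x0039EE

s_0 = ciphertext = 0x1E36A4
s_1 = InvRound(s_0, k_7) = 0x86978E
s_2 = InvRound(s_1, k_6) = 0x3B3EE6
s_3 = InvRound(s_2, k_5) = 0x5415A3
s_4 = InvRound(s_3, k_4) = 0x8FC30F
s_5 = InvRound(s_4, k_3) = 0x72B28B
s_6 = InvRound(s_5, k_2) = 0xB16D0B
s_7 = InvRound(s_6, k_1) = 0xD5A114
s_8 = InvRound(s_7, k_0) = 0x0039EE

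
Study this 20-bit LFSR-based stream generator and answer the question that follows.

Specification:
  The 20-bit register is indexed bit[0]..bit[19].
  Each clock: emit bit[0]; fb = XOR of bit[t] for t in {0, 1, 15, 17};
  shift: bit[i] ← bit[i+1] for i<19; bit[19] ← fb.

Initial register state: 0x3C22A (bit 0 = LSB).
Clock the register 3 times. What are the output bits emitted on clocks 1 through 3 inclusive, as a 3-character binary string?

reg_0 = 0x3C22A
clock 1: out=0, reg = 0x9E115
clock 2: out=1, reg = 0x4F08A
clock 3: out=0, reg = 0x27845

010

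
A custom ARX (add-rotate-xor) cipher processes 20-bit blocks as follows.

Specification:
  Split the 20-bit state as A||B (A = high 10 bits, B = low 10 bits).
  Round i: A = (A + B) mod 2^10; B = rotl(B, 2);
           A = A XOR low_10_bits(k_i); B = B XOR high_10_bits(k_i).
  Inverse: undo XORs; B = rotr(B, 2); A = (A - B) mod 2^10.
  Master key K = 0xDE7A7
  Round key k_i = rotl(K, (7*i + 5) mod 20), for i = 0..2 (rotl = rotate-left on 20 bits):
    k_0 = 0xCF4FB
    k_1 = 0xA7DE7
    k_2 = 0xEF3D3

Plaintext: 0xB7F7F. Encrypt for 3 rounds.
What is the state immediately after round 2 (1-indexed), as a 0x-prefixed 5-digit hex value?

s_0 = plaintext = 0xB7F7F
s_1 = Round(s_0, k_0) = 0xA96C2
s_2 = Round(s_1, k_1) = 0x20195
s_3 = Round(s_2, k_2) = 0x719E9

0x20195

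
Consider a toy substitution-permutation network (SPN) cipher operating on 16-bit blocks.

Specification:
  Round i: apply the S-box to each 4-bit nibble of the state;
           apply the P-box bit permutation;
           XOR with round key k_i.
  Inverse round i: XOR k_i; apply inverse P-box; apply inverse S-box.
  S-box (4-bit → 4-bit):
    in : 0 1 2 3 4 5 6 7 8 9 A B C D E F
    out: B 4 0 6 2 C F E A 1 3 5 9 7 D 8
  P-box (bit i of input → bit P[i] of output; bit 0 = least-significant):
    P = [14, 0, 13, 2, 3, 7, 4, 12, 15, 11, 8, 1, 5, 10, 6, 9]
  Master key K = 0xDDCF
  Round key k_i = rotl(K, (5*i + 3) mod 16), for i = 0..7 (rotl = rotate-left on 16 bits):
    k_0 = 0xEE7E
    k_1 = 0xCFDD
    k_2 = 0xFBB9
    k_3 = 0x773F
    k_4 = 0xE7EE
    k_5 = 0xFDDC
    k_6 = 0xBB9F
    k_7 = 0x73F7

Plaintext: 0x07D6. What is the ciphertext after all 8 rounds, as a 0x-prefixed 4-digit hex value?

s_0 = plaintext = 0x07D6
s_1 = Round(s_0, k_0) = 0x81C1
s_2 = Round(s_1, k_1) = 0xF8D5
s_3 = Round(s_2, k_2) = 0xD127
s_4 = Round(s_3, k_3) = 0x525A
s_5 = Round(s_4, k_4) = 0xB5BF
s_6 = Round(s_5, k_5) = 0xFCA2
s_7 = Round(s_6, k_6) = 0x3915
s_8 = Round(s_7, k_7) = 0xD7A3

0xD7A3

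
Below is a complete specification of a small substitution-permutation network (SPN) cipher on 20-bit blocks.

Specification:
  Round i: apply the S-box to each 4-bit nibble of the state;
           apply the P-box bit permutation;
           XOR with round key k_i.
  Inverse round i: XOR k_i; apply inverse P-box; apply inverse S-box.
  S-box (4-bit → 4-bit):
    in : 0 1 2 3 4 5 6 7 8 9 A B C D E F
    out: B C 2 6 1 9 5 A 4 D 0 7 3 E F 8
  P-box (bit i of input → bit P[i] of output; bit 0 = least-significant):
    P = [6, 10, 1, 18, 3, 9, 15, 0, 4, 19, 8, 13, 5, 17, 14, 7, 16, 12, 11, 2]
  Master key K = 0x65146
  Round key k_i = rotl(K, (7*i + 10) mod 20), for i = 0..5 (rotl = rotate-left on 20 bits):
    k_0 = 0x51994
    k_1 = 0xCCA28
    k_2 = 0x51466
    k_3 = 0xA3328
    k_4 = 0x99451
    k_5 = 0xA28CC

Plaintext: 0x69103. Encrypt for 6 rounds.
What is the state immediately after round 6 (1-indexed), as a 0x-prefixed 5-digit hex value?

0x3EEBF

s_0 = plaintext = 0x69103
s_1 = Round(s_0, k_0) = 0x4763F
s_2 = Round(s_1, k_1) = 0xB49B8
s_3 = Round(s_2, k_2) = 0x4AF5C
s_4 = Round(s_3, k_3) = 0xB1761
s_5 = Round(s_4, k_4) = 0x46CDB
s_6 = Round(s_5, k_5) = 0x3EEBF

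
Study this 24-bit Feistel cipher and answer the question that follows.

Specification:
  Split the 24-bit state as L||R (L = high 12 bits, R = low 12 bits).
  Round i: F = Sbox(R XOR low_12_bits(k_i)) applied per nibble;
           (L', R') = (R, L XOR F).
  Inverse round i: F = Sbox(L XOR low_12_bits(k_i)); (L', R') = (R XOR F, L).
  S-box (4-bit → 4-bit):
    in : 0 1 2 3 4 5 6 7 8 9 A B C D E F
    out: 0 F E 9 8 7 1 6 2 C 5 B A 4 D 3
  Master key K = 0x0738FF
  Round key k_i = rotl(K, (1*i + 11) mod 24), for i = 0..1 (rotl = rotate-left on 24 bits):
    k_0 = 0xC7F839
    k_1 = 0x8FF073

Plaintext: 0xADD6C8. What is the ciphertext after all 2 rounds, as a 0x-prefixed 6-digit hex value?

s_0 = plaintext = 0xADD6C8
s_1 = Round(s_0, k_0) = 0x6C87E2
s_2 = Round(s_1, k_1) = 0x7E2007

0x7E2007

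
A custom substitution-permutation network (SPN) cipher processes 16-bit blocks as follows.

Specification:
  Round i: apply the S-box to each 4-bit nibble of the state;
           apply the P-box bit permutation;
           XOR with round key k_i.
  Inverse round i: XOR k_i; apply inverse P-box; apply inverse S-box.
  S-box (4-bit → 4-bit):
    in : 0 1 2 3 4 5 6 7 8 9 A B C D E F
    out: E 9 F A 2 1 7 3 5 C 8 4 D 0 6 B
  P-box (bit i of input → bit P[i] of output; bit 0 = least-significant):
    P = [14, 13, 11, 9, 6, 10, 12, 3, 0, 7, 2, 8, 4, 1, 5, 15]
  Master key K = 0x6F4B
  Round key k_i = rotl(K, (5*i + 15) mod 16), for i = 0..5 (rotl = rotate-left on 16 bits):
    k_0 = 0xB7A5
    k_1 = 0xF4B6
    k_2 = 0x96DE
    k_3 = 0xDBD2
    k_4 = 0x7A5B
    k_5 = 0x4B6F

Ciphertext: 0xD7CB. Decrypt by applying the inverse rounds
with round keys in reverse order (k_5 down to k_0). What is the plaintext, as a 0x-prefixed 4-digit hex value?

0xA6CD

s_0 = ciphertext = 0xD7CB
s_1 = InvRound(s_0, k_5) = 0x9EEB
s_2 = InvRound(s_1, k_4) = 0xC447
s_3 = InvRound(s_2, k_3) = 0x52E9
s_4 = InvRound(s_3, k_2) = 0x2845
s_5 = InvRound(s_4, k_1) = 0x2768
s_6 = InvRound(s_5, k_0) = 0xA6CD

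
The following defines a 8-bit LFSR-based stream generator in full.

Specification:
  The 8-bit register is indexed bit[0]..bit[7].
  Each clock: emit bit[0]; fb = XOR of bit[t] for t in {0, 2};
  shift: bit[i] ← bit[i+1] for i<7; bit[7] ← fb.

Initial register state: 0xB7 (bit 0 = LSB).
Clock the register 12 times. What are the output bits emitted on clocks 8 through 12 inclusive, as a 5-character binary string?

10101

reg_0 = 0xB7
clock 1: out=1, reg = 0x5B
clock 2: out=1, reg = 0xAD
clock 3: out=1, reg = 0x56
clock 4: out=0, reg = 0xAB
clock 5: out=1, reg = 0xD5
clock 6: out=1, reg = 0x6A
clock 7: out=0, reg = 0x35
clock 8: out=1, reg = 0x1A
clock 9: out=0, reg = 0x0D
clock 10: out=1, reg = 0x06
clock 11: out=0, reg = 0x83
clock 12: out=1, reg = 0xC1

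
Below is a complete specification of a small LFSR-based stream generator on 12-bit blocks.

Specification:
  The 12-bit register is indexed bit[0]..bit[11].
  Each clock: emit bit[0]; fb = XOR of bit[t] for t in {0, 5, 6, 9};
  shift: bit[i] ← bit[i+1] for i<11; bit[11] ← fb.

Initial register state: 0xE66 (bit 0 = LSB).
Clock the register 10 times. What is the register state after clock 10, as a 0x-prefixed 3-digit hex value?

0x3CF

reg_0 = 0xE66
clock 1: out=0, reg = 0xF33
clock 2: out=1, reg = 0xF99
clock 3: out=1, reg = 0x7CC
clock 4: out=0, reg = 0x3E6
clock 5: out=0, reg = 0x9F3
clock 6: out=1, reg = 0xCF9
clock 7: out=1, reg = 0xE7C
clock 8: out=0, reg = 0xF3E
clock 9: out=0, reg = 0x79F
clock 10: out=1, reg = 0x3CF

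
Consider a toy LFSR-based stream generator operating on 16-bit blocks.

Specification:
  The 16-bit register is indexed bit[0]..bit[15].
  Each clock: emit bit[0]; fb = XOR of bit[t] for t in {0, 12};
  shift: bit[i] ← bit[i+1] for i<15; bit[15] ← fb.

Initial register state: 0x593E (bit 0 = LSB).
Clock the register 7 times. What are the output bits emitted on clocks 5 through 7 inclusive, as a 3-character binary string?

110

reg_0 = 0x593E
clock 1: out=0, reg = 0xAC9F
clock 2: out=1, reg = 0xD64F
clock 3: out=1, reg = 0x6B27
clock 4: out=1, reg = 0xB593
clock 5: out=1, reg = 0x5AC9
clock 6: out=1, reg = 0x2D64
clock 7: out=0, reg = 0x16B2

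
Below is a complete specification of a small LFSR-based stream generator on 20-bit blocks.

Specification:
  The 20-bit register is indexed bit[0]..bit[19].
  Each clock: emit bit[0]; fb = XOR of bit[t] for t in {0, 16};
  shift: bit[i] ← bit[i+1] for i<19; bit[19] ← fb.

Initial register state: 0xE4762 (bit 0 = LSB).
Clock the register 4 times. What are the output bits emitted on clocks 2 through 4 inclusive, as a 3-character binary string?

reg_0 = 0xE4762
clock 1: out=0, reg = 0x723B1
clock 2: out=1, reg = 0x391D8
clock 3: out=0, reg = 0x9C8EC
clock 4: out=0, reg = 0xCE476

100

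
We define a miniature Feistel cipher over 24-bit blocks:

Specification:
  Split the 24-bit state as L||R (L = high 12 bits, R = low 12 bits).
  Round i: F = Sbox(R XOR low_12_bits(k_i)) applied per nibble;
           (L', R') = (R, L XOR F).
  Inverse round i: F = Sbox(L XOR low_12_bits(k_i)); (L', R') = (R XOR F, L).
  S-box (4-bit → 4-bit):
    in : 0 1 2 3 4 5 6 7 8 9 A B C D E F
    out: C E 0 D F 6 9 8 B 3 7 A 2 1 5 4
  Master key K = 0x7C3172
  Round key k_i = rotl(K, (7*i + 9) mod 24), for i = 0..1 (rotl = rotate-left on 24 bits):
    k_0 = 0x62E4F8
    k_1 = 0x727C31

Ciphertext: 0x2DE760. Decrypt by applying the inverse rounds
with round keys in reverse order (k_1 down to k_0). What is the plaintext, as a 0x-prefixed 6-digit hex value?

0xBFC234

s_0 = ciphertext = 0x2DE760
s_1 = InvRound(s_0, k_1) = 0x2342DE
s_2 = InvRound(s_1, k_0) = 0xBFC234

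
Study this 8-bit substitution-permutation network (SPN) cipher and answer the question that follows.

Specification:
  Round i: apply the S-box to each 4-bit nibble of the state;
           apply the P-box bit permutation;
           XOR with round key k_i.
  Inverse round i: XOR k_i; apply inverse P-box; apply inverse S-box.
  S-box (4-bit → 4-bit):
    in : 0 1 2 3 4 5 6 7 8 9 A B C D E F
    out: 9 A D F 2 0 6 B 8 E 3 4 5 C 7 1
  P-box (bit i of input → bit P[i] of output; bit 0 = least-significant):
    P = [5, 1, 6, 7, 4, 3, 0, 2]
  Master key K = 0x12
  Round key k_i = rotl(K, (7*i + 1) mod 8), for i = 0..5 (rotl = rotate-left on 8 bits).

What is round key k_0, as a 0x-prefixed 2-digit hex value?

K = 0x12
k_0 = rotl(K, (7*0+1) mod 8) = rotl(K, 1) = 0x24

0x24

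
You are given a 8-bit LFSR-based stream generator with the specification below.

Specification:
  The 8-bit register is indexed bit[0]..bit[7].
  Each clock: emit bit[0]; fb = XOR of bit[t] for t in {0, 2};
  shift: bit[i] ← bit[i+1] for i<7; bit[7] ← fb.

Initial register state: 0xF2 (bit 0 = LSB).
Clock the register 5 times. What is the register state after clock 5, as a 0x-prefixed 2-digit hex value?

0x77

reg_0 = 0xF2
clock 1: out=0, reg = 0x79
clock 2: out=1, reg = 0xBC
clock 3: out=0, reg = 0xDE
clock 4: out=0, reg = 0xEF
clock 5: out=1, reg = 0x77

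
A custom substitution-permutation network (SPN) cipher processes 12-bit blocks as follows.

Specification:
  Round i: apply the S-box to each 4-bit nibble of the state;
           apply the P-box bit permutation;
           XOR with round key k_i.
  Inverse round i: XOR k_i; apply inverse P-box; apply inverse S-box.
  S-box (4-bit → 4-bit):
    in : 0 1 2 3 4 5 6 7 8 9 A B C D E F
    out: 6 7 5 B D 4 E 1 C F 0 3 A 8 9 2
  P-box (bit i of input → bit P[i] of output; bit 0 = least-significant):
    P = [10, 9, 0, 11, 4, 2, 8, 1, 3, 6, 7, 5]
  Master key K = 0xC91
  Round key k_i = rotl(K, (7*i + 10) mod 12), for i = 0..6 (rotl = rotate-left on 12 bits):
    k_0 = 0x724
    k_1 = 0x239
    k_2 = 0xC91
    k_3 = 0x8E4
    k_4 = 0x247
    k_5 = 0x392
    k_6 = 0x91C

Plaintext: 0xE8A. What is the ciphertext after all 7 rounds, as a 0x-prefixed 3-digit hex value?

0xD72

s_0 = plaintext = 0xE8A
s_1 = Round(s_0, k_0) = 0x60E
s_2 = Round(s_1, k_1) = 0xFDD
s_3 = Round(s_2, k_2) = 0x4D3
s_4 = Round(s_3, k_3) = 0x64E
s_5 = Round(s_4, k_4) = 0xFB5
s_6 = Round(s_5, k_5) = 0x3C7
s_7 = Round(s_6, k_6) = 0xD72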